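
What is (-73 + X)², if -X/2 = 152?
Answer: 142129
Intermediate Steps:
X = -304 (X = -2*152 = -304)
(-73 + X)² = (-73 - 304)² = (-377)² = 142129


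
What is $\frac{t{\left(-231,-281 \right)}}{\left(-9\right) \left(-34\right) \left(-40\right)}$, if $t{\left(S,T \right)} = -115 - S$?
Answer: $- \frac{29}{3060} \approx -0.0094771$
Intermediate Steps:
$\frac{t{\left(-231,-281 \right)}}{\left(-9\right) \left(-34\right) \left(-40\right)} = \frac{-115 - -231}{\left(-9\right) \left(-34\right) \left(-40\right)} = \frac{-115 + 231}{306 \left(-40\right)} = \frac{116}{-12240} = 116 \left(- \frac{1}{12240}\right) = - \frac{29}{3060}$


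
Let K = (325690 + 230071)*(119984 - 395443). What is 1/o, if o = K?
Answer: -1/153089369299 ≈ -6.5321e-12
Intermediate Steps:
K = -153089369299 (K = 555761*(-275459) = -153089369299)
o = -153089369299
1/o = 1/(-153089369299) = -1/153089369299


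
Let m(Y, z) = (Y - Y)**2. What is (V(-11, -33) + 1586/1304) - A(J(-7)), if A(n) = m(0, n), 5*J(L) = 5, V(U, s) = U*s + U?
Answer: 230297/652 ≈ 353.22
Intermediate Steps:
V(U, s) = U + U*s
J(L) = 1 (J(L) = (1/5)*5 = 1)
m(Y, z) = 0 (m(Y, z) = 0**2 = 0)
A(n) = 0
(V(-11, -33) + 1586/1304) - A(J(-7)) = (-11*(1 - 33) + 1586/1304) - 1*0 = (-11*(-32) + 1586*(1/1304)) + 0 = (352 + 793/652) + 0 = 230297/652 + 0 = 230297/652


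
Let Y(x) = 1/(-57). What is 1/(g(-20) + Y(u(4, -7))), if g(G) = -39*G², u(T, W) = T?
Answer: -57/889201 ≈ -6.4102e-5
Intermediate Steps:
Y(x) = -1/57
1/(g(-20) + Y(u(4, -7))) = 1/(-39*(-20)² - 1/57) = 1/(-39*400 - 1/57) = 1/(-15600 - 1/57) = 1/(-889201/57) = -57/889201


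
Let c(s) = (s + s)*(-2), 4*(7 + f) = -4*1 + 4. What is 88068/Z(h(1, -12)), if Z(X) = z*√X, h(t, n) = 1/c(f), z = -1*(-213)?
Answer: 58712*√7/71 ≈ 2187.9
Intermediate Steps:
f = -7 (f = -7 + (-4*1 + 4)/4 = -7 + (-4 + 4)/4 = -7 + (¼)*0 = -7 + 0 = -7)
c(s) = -4*s (c(s) = (2*s)*(-2) = -4*s)
z = 213
h(t, n) = 1/28 (h(t, n) = 1/(-4*(-7)) = 1/28)
Z(X) = 213*√X
88068/Z(h(1, -12)) = 88068/((213*√(1/28))) = 88068/((213*(√7/14))) = 88068/((213*√7/14)) = 88068*(2*√7/213) = 58712*√7/71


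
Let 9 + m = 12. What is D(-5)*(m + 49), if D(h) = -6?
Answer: -312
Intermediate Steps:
m = 3 (m = -9 + 12 = 3)
D(-5)*(m + 49) = -6*(3 + 49) = -6*52 = -312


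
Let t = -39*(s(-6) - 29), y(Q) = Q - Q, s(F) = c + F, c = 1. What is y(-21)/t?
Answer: 0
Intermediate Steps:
s(F) = 1 + F
y(Q) = 0
t = 1326 (t = -39*((1 - 6) - 29) = -39*(-5 - 29) = -39*(-34) = 1326)
y(-21)/t = 0/1326 = 0*(1/1326) = 0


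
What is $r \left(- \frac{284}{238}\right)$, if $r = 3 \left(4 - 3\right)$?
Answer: $- \frac{426}{119} \approx -3.5798$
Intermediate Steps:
$r = 3$ ($r = 3 \cdot 1 = 3$)
$r \left(- \frac{284}{238}\right) = 3 \left(- \frac{284}{238}\right) = 3 \left(\left(-284\right) \frac{1}{238}\right) = 3 \left(- \frac{142}{119}\right) = - \frac{426}{119}$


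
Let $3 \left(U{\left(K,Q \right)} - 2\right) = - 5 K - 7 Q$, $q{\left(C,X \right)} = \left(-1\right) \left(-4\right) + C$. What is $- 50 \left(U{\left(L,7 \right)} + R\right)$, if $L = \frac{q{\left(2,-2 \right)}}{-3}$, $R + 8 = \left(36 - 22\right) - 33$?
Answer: $1900$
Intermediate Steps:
$R = -27$ ($R = -8 + \left(\left(36 - 22\right) - 33\right) = -8 + \left(14 - 33\right) = -8 - 19 = -27$)
$q{\left(C,X \right)} = 4 + C$
$L = -2$ ($L = \frac{4 + 2}{-3} = 6 \left(- \frac{1}{3}\right) = -2$)
$U{\left(K,Q \right)} = 2 - \frac{7 Q}{3} - \frac{5 K}{3}$ ($U{\left(K,Q \right)} = 2 + \frac{- 5 K - 7 Q}{3} = 2 + \frac{- 7 Q - 5 K}{3} = 2 - \left(\frac{5 K}{3} + \frac{7 Q}{3}\right) = 2 - \frac{7 Q}{3} - \frac{5 K}{3}$)
$- 50 \left(U{\left(L,7 \right)} + R\right) = - 50 \left(\left(2 - \frac{49}{3} - - \frac{10}{3}\right) - 27\right) = - 50 \left(\left(2 - \frac{49}{3} + \frac{10}{3}\right) - 27\right) = - 50 \left(-11 - 27\right) = \left(-50\right) \left(-38\right) = 1900$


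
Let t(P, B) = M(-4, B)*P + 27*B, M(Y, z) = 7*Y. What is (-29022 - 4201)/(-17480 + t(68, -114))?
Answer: 33223/22462 ≈ 1.4791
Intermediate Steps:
t(P, B) = -28*P + 27*B (t(P, B) = (7*(-4))*P + 27*B = -28*P + 27*B)
(-29022 - 4201)/(-17480 + t(68, -114)) = (-29022 - 4201)/(-17480 + (-28*68 + 27*(-114))) = -33223/(-17480 + (-1904 - 3078)) = -33223/(-17480 - 4982) = -33223/(-22462) = -33223*(-1/22462) = 33223/22462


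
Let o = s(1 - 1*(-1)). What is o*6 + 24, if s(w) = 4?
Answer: 48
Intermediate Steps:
o = 4
o*6 + 24 = 4*6 + 24 = 24 + 24 = 48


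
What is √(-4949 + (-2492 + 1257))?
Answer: 2*I*√1546 ≈ 78.638*I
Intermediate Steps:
√(-4949 + (-2492 + 1257)) = √(-4949 - 1235) = √(-6184) = 2*I*√1546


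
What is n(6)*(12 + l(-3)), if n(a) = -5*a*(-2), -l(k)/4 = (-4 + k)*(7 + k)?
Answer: 7440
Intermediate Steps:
l(k) = -4*(-4 + k)*(7 + k)
n(a) = 10*a
n(6)*(12 + l(-3)) = (10*6)*(12 + (112 - 12*(-3) - 4*(-3)²)) = 60*(12 + (112 + 36 - 4*9)) = 60*(12 + (112 + 36 - 36)) = 60*(12 + 112) = 60*124 = 7440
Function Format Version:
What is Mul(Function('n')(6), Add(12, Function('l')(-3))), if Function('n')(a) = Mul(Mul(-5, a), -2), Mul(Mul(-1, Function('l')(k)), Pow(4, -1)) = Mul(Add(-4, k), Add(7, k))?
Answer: 7440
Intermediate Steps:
Function('l')(k) = Mul(-4, Add(-4, k), Add(7, k)) (Function('l')(k) = Mul(-4, Mul(Add(-4, k), Add(7, k))) = Mul(-4, Add(-4, k), Add(7, k)))
Function('n')(a) = Mul(10, a)
Mul(Function('n')(6), Add(12, Function('l')(-3))) = Mul(Mul(10, 6), Add(12, Add(112, Mul(-12, -3), Mul(-4, Pow(-3, 2))))) = Mul(60, Add(12, Add(112, 36, Mul(-4, 9)))) = Mul(60, Add(12, Add(112, 36, -36))) = Mul(60, Add(12, 112)) = Mul(60, 124) = 7440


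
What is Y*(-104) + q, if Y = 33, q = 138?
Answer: -3294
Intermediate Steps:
Y*(-104) + q = 33*(-104) + 138 = -3432 + 138 = -3294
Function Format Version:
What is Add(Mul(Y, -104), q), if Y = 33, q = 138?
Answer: -3294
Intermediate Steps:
Add(Mul(Y, -104), q) = Add(Mul(33, -104), 138) = Add(-3432, 138) = -3294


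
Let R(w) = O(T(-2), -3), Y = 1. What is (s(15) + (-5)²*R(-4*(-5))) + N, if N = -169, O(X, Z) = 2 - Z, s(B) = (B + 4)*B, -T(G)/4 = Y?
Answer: 241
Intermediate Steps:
T(G) = -4 (T(G) = -4*1 = -4)
s(B) = B*(4 + B) (s(B) = (4 + B)*B = B*(4 + B))
R(w) = 5 (R(w) = 2 - 1*(-3) = 2 + 3 = 5)
(s(15) + (-5)²*R(-4*(-5))) + N = (15*(4 + 15) + (-5)²*5) - 169 = (15*19 + 25*5) - 169 = (285 + 125) - 169 = 410 - 169 = 241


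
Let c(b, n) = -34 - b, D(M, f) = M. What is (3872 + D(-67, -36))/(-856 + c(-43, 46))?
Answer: -3805/847 ≈ -4.4923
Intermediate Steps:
(3872 + D(-67, -36))/(-856 + c(-43, 46)) = (3872 - 67)/(-856 + (-34 - 1*(-43))) = 3805/(-856 + (-34 + 43)) = 3805/(-856 + 9) = 3805/(-847) = 3805*(-1/847) = -3805/847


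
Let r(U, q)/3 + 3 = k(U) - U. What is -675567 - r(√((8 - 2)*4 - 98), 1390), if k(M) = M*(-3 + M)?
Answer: -675336 + 12*I*√74 ≈ -6.7534e+5 + 103.23*I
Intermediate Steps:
r(U, q) = -9 - 3*U + 3*U*(-3 + U) (r(U, q) = -9 + 3*(U*(-3 + U) - U) = -9 + 3*(-U + U*(-3 + U)) = -9 + (-3*U + 3*U*(-3 + U)) = -9 - 3*U + 3*U*(-3 + U))
-675567 - r(√((8 - 2)*4 - 98), 1390) = -675567 - (-9 - 3*√((8 - 2)*4 - 98) + 3*√((8 - 2)*4 - 98)*(-3 + √((8 - 2)*4 - 98))) = -675567 - (-9 - 3*√(6*4 - 98) + 3*√(6*4 - 98)*(-3 + √(6*4 - 98))) = -675567 - (-9 - 3*√(24 - 98) + 3*√(24 - 98)*(-3 + √(24 - 98))) = -675567 - (-9 - 3*I*√74 + 3*√(-74)*(-3 + √(-74))) = -675567 - (-9 - 3*I*√74 + 3*(I*√74)*(-3 + I*√74)) = -675567 - (-9 - 3*I*√74 + 3*I*√74*(-3 + I*√74)) = -675567 + (9 + 3*I*√74 - 3*I*√74*(-3 + I*√74)) = -675558 + 3*I*√74 - 3*I*√74*(-3 + I*√74)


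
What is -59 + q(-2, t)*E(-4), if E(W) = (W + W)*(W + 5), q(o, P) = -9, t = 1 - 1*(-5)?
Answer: 13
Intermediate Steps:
t = 6 (t = 1 + 5 = 6)
E(W) = 2*W*(5 + W) (E(W) = (2*W)*(5 + W) = 2*W*(5 + W))
-59 + q(-2, t)*E(-4) = -59 - 18*(-4)*(5 - 4) = -59 - 18*(-4) = -59 - 9*(-8) = -59 + 72 = 13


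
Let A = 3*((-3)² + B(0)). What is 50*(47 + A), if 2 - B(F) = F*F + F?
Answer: 4000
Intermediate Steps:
B(F) = 2 - F - F² (B(F) = 2 - (F*F + F) = 2 - (F² + F) = 2 - (F + F²) = 2 + (-F - F²) = 2 - F - F²)
A = 33 (A = 3*((-3)² + (2 - 1*0 - 1*0²)) = 3*(9 + (2 + 0 - 1*0)) = 3*(9 + (2 + 0 + 0)) = 3*(9 + 2) = 3*11 = 33)
50*(47 + A) = 50*(47 + 33) = 50*80 = 4000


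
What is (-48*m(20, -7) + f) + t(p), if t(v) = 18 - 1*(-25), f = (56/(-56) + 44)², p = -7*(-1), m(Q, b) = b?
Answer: 2228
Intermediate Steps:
p = 7
f = 1849 (f = (56*(-1/56) + 44)² = (-1 + 44)² = 43² = 1849)
t(v) = 43 (t(v) = 18 + 25 = 43)
(-48*m(20, -7) + f) + t(p) = (-48*(-7) + 1849) + 43 = (336 + 1849) + 43 = 2185 + 43 = 2228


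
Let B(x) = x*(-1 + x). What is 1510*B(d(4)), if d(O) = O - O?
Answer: 0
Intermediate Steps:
d(O) = 0
1510*B(d(4)) = 1510*(0*(-1 + 0)) = 1510*(0*(-1)) = 1510*0 = 0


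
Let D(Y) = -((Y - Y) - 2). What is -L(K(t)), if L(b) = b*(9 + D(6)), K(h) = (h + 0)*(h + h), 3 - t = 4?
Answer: -22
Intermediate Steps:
D(Y) = 2 (D(Y) = -(0 - 2) = -1*(-2) = 2)
t = -1 (t = 3 - 1*4 = 3 - 4 = -1)
K(h) = 2*h² (K(h) = h*(2*h) = 2*h²)
L(b) = 11*b (L(b) = b*(9 + 2) = b*11 = 11*b)
-L(K(t)) = -11*2*(-1)² = -11*2*1 = -11*2 = -1*22 = -22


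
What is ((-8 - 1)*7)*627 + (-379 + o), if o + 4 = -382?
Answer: -40266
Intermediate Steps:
o = -386 (o = -4 - 382 = -386)
((-8 - 1)*7)*627 + (-379 + o) = ((-8 - 1)*7)*627 + (-379 - 386) = -9*7*627 - 765 = -63*627 - 765 = -39501 - 765 = -40266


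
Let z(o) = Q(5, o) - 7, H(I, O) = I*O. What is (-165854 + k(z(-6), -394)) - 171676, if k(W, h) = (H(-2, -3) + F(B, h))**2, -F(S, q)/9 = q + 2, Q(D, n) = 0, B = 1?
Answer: 12151626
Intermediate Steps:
F(S, q) = -18 - 9*q (F(S, q) = -9*(q + 2) = -9*(2 + q) = -18 - 9*q)
z(o) = -7 (z(o) = 0 - 7 = -7)
k(W, h) = (-12 - 9*h)**2 (k(W, h) = (-2*(-3) + (-18 - 9*h))**2 = (6 + (-18 - 9*h))**2 = (-12 - 9*h)**2)
(-165854 + k(z(-6), -394)) - 171676 = (-165854 + 9*(4 + 3*(-394))**2) - 171676 = (-165854 + 9*(4 - 1182)**2) - 171676 = (-165854 + 9*(-1178)**2) - 171676 = (-165854 + 9*1387684) - 171676 = (-165854 + 12489156) - 171676 = 12323302 - 171676 = 12151626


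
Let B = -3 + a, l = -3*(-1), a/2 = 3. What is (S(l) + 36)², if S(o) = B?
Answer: 1521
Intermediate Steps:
a = 6 (a = 2*3 = 6)
l = 3
B = 3 (B = -3 + 6 = 3)
S(o) = 3
(S(l) + 36)² = (3 + 36)² = 39² = 1521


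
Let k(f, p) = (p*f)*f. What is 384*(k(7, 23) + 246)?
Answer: 527232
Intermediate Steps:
k(f, p) = p*f**2 (k(f, p) = (f*p)*f = p*f**2)
384*(k(7, 23) + 246) = 384*(23*7**2 + 246) = 384*(23*49 + 246) = 384*(1127 + 246) = 384*1373 = 527232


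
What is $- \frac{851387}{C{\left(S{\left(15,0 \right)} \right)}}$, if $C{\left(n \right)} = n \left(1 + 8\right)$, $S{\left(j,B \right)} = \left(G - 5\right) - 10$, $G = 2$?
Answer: $\frac{851387}{117} \approx 7276.8$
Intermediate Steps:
$S{\left(j,B \right)} = -13$ ($S{\left(j,B \right)} = \left(2 - 5\right) - 10 = -3 - 10 = -13$)
$C{\left(n \right)} = 9 n$ ($C{\left(n \right)} = n 9 = 9 n$)
$- \frac{851387}{C{\left(S{\left(15,0 \right)} \right)}} = - \frac{851387}{9 \left(-13\right)} = - \frac{851387}{-117} = \left(-851387\right) \left(- \frac{1}{117}\right) = \frac{851387}{117}$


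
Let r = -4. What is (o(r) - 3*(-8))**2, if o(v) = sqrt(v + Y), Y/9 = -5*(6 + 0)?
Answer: (24 + I*sqrt(274))**2 ≈ 302.0 + 794.54*I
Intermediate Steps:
Y = -270 (Y = 9*(-5*(6 + 0)) = 9*(-5*6) = 9*(-1*30) = 9*(-30) = -270)
o(v) = sqrt(-270 + v) (o(v) = sqrt(v - 270) = sqrt(-270 + v))
(o(r) - 3*(-8))**2 = (sqrt(-270 - 4) - 3*(-8))**2 = (sqrt(-274) + 24)**2 = (I*sqrt(274) + 24)**2 = (24 + I*sqrt(274))**2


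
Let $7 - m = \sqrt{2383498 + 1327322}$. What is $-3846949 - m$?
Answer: $-3846956 + 2 \sqrt{927705} \approx -3.845 \cdot 10^{6}$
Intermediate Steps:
$m = 7 - 2 \sqrt{927705}$ ($m = 7 - \sqrt{2383498 + 1327322} = 7 - \sqrt{3710820} = 7 - 2 \sqrt{927705} \approx -1919.3$)
$-3846949 - m = -3846949 - \left(7 - 2 \sqrt{927705}\right) = -3846956 + 2 \sqrt{927705}$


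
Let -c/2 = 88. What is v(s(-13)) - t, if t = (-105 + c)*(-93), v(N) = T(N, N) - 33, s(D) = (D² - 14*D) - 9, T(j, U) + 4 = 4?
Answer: -26166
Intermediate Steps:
c = -176 (c = -2*88 = -176)
T(j, U) = 0 (T(j, U) = -4 + 4 = 0)
s(D) = -9 + D² - 14*D
v(N) = -33 (v(N) = 0 - 33 = -33)
t = 26133 (t = (-105 - 176)*(-93) = -281*(-93) = 26133)
v(s(-13)) - t = -33 - 1*26133 = -33 - 26133 = -26166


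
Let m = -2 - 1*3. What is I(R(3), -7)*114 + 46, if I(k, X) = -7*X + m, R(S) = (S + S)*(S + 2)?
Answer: 5062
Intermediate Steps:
m = -5 (m = -2 - 3 = -5)
R(S) = 2*S*(2 + S) (R(S) = (2*S)*(2 + S) = 2*S*(2 + S))
I(k, X) = -5 - 7*X (I(k, X) = -7*X - 5 = -5 - 7*X)
I(R(3), -7)*114 + 46 = (-5 - 7*(-7))*114 + 46 = (-5 + 49)*114 + 46 = 44*114 + 46 = 5016 + 46 = 5062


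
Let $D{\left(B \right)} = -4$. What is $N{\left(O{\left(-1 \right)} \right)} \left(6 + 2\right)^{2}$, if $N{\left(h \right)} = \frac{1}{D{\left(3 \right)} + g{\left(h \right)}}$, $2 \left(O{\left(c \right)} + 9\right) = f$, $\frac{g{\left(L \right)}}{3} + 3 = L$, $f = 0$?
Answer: $- \frac{8}{5} \approx -1.6$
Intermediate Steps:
$g{\left(L \right)} = -9 + 3 L$
$O{\left(c \right)} = -9$ ($O{\left(c \right)} = -9 + \frac{1}{2} \cdot 0 = -9 + 0 = -9$)
$N{\left(h \right)} = \frac{1}{-13 + 3 h}$ ($N{\left(h \right)} = \frac{1}{-4 + \left(-9 + 3 h\right)} = \frac{1}{-13 + 3 h}$)
$N{\left(O{\left(-1 \right)} \right)} \left(6 + 2\right)^{2} = \frac{\left(6 + 2\right)^{2}}{-13 + 3 \left(-9\right)} = \frac{8^{2}}{-13 - 27} = \frac{1}{-40} \cdot 64 = \left(- \frac{1}{40}\right) 64 = - \frac{8}{5}$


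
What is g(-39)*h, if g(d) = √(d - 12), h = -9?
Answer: -9*I*√51 ≈ -64.273*I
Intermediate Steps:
g(d) = √(-12 + d)
g(-39)*h = √(-12 - 39)*(-9) = √(-51)*(-9) = (I*√51)*(-9) = -9*I*√51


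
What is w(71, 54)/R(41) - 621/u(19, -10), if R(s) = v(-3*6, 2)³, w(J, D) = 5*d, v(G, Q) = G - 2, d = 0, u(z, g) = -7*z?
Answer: 621/133 ≈ 4.6692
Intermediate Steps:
v(G, Q) = -2 + G
w(J, D) = 0 (w(J, D) = 5*0 = 0)
R(s) = -8000 (R(s) = (-2 - 3*6)³ = (-2 - 18)³ = (-20)³ = -8000)
w(71, 54)/R(41) - 621/u(19, -10) = 0/(-8000) - 621/((-7*19)) = 0*(-1/8000) - 621/(-133) = 0 - 621*(-1/133) = 0 + 621/133 = 621/133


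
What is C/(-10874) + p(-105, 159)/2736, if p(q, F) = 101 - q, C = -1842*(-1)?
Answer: -699917/7437816 ≈ -0.094103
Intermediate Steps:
C = 1842
C/(-10874) + p(-105, 159)/2736 = 1842/(-10874) + (101 - 1*(-105))/2736 = 1842*(-1/10874) + (101 + 105)*(1/2736) = -921/5437 + 206*(1/2736) = -921/5437 + 103/1368 = -699917/7437816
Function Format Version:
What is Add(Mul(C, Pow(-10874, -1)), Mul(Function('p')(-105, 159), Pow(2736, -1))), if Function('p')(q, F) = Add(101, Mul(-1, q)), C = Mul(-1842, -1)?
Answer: Rational(-699917, 7437816) ≈ -0.094103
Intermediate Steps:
C = 1842
Add(Mul(C, Pow(-10874, -1)), Mul(Function('p')(-105, 159), Pow(2736, -1))) = Add(Mul(1842, Pow(-10874, -1)), Mul(Add(101, Mul(-1, -105)), Pow(2736, -1))) = Add(Mul(1842, Rational(-1, 10874)), Mul(Add(101, 105), Rational(1, 2736))) = Add(Rational(-921, 5437), Mul(206, Rational(1, 2736))) = Add(Rational(-921, 5437), Rational(103, 1368)) = Rational(-699917, 7437816)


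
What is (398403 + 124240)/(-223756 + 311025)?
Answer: 522643/87269 ≈ 5.9889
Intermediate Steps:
(398403 + 124240)/(-223756 + 311025) = 522643/87269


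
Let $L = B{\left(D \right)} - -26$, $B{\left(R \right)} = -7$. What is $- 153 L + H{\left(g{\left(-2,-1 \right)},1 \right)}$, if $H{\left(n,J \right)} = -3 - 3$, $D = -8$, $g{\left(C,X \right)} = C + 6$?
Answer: $-2913$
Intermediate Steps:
$g{\left(C,X \right)} = 6 + C$
$H{\left(n,J \right)} = -6$ ($H{\left(n,J \right)} = -3 - 3 = -6$)
$L = 19$ ($L = -7 - -26 = -7 + 26 = 19$)
$- 153 L + H{\left(g{\left(-2,-1 \right)},1 \right)} = \left(-153\right) 19 - 6 = -2907 - 6 = -2913$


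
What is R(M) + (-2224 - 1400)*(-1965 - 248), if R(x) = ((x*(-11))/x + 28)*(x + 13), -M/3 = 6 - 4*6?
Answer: 8021051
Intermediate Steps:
M = 54 (M = -3*(6 - 4*6) = -3*(6 - 24) = -3*(-18) = 54)
R(x) = 221 + 17*x (R(x) = ((-11*x)/x + 28)*(13 + x) = (-11 + 28)*(13 + x) = 17*(13 + x) = 221 + 17*x)
R(M) + (-2224 - 1400)*(-1965 - 248) = (221 + 17*54) + (-2224 - 1400)*(-1965 - 248) = (221 + 918) - 3624*(-2213) = 1139 + 8019912 = 8021051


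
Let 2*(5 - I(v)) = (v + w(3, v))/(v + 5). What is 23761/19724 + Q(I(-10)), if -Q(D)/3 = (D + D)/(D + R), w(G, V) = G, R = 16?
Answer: -265309/4003972 ≈ -0.066261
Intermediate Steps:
I(v) = 5 - (3 + v)/(2*(5 + v)) (I(v) = 5 - (v + 3)/(2*(v + 5)) = 5 - (3 + v)/(2*(5 + v)))
Q(D) = -6*D/(16 + D) (Q(D) = -3*(D + D)/(D + 16) = -3*2*D/(16 + D) = -6*D/(16 + D))
23761/19724 + Q(I(-10)) = 23761/19724 - 6*(47 + 9*(-10))/(2*(5 - 10))/(16 + (47 + 9*(-10))/(2*(5 - 10))) = 23761*(1/19724) - 6*(½)*(47 - 90)/(-5)/(16 + (½)*(47 - 90)/(-5)) = 23761/19724 - 6*(½)*(-⅕)*(-43)/(16 + (½)*(-⅕)*(-43)) = 23761/19724 - 6*43/10/(16 + 43/10) = 23761/19724 - 6*43/10/203/10 = 23761/19724 - 6*43/10*10/203 = 23761/19724 - 258/203 = -265309/4003972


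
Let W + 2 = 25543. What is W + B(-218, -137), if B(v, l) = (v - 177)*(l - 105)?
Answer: 121131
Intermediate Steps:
W = 25541 (W = -2 + 25543 = 25541)
B(v, l) = (-177 + v)*(-105 + l)
W + B(-218, -137) = 25541 + (18585 - 177*(-137) - 105*(-218) - 137*(-218)) = 25541 + (18585 + 24249 + 22890 + 29866) = 25541 + 95590 = 121131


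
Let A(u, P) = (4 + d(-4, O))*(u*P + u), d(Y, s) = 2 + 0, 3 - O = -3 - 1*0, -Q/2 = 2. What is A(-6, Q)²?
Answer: 11664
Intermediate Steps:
Q = -4 (Q = -2*2 = -4)
O = 6 (O = 3 - (-3 - 1*0) = 3 - (-3 + 0) = 3 - 1*(-3) = 3 + 3 = 6)
d(Y, s) = 2
A(u, P) = 6*u + 6*P*u (A(u, P) = (4 + 2)*(u*P + u) = 6*(P*u + u) = 6*(u + P*u) = 6*u + 6*P*u)
A(-6, Q)² = (6*(-6)*(1 - 4))² = (6*(-6)*(-3))² = 108² = 11664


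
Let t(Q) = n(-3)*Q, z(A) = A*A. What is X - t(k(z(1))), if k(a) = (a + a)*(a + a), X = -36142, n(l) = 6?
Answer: -36166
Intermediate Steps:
z(A) = A²
k(a) = 4*a² (k(a) = (2*a)*(2*a) = 4*a²)
t(Q) = 6*Q
X - t(k(z(1))) = -36142 - 6*4*(1²)² = -36142 - 6*4*1² = -36142 - 6*4*1 = -36142 - 6*4 = -36142 - 1*24 = -36142 - 24 = -36166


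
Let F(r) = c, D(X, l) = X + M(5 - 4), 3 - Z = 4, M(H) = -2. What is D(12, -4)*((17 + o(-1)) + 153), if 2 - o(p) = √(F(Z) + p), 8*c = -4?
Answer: 1720 - 5*I*√6 ≈ 1720.0 - 12.247*I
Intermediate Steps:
Z = -1 (Z = 3 - 1*4 = 3 - 4 = -1)
c = -½ (c = (⅛)*(-4) = -½ ≈ -0.50000)
D(X, l) = -2 + X (D(X, l) = X - 2 = -2 + X)
F(r) = -½
o(p) = 2 - √(-½ + p)
D(12, -4)*((17 + o(-1)) + 153) = (-2 + 12)*((17 + (2 - √(-2 + 4*(-1))/2)) + 153) = 10*((17 + (2 - √(-2 - 4)/2)) + 153) = 10*((17 + (2 - I*√6/2)) + 153) = 10*((19 - I*√6/2) + 153) = 10*(172 - I*√6/2) = 1720 - 5*I*√6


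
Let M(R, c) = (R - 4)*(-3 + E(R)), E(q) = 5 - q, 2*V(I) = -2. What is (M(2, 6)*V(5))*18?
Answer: 0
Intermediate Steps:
V(I) = -1 (V(I) = (½)*(-2) = -1)
M(R, c) = (-4 + R)*(2 - R) (M(R, c) = (R - 4)*(-3 + (5 - R)) = (-4 + R)*(2 - R))
(M(2, 6)*V(5))*18 = ((-8 + 2 - 1*2*(-5 + 2))*(-1))*18 = ((-8 + 2 - 1*2*(-3))*(-1))*18 = ((-8 + 2 + 6)*(-1))*18 = (0*(-1))*18 = 0*18 = 0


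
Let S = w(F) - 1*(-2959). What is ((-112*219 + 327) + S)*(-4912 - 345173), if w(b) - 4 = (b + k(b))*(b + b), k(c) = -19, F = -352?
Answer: -84001495410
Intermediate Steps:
w(b) = 4 + 2*b*(-19 + b) (w(b) = 4 + (b - 19)*(b + b) = 4 + (-19 + b)*(2*b) = 4 + 2*b*(-19 + b))
S = 264147 (S = (4 - 38*(-352) + 2*(-352)**2) - 1*(-2959) = (4 + 13376 + 2*123904) + 2959 = (4 + 13376 + 247808) + 2959 = 261188 + 2959 = 264147)
((-112*219 + 327) + S)*(-4912 - 345173) = ((-112*219 + 327) + 264147)*(-4912 - 345173) = ((-24528 + 327) + 264147)*(-350085) = (-24201 + 264147)*(-350085) = 239946*(-350085) = -84001495410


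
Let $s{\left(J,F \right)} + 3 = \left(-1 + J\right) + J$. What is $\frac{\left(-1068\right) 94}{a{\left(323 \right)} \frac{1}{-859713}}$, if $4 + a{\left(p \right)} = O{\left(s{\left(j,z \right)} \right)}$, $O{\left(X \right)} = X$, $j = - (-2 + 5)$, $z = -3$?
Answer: $- \frac{43154153748}{7} \approx -6.1649 \cdot 10^{9}$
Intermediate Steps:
$j = -3$ ($j = \left(-1\right) 3 = -3$)
$s{\left(J,F \right)} = -4 + 2 J$ ($s{\left(J,F \right)} = -3 + \left(\left(-1 + J\right) + J\right) = -3 + \left(-1 + 2 J\right) = -4 + 2 J$)
$a{\left(p \right)} = -14$ ($a{\left(p \right)} = -4 + \left(-4 + 2 \left(-3\right)\right) = -4 - 10 = -14$)
$\frac{\left(-1068\right) 94}{a{\left(323 \right)} \frac{1}{-859713}} = \frac{\left(-1068\right) 94}{\left(-14\right) \frac{1}{-859713}} = - \frac{100392}{\left(-14\right) \left(- \frac{1}{859713}\right)} = - \frac{100392}{\frac{14}{859713}} = \left(-100392\right) \frac{859713}{14} = - \frac{43154153748}{7}$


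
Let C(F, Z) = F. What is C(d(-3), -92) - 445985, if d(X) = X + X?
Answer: -445991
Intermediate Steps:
d(X) = 2*X
C(d(-3), -92) - 445985 = 2*(-3) - 445985 = -6 - 445985 = -445991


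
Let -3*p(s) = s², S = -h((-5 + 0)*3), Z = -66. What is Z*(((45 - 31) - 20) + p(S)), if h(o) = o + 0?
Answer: 5346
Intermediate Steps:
h(o) = o
S = 15 (S = -(-5 + 0)*3 = -(-5)*3 = -1*(-15) = 15)
p(s) = -s²/3
Z*(((45 - 31) - 20) + p(S)) = -66*(((45 - 31) - 20) - ⅓*15²) = -66*((14 - 20) - ⅓*225) = -66*(-6 - 75) = -66*(-81) = 5346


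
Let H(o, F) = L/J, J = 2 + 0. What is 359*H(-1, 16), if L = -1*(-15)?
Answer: 5385/2 ≈ 2692.5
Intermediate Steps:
J = 2
L = 15
H(o, F) = 15/2
359*H(-1, 16) = 359*(15/2) = 5385/2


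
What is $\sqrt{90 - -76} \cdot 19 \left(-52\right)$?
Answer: $- 988 \sqrt{166} \approx -12729.0$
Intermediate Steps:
$\sqrt{90 - -76} \cdot 19 \left(-52\right) = \sqrt{90 + 76} \cdot 19 \left(-52\right) = \sqrt{166} \cdot 19 \left(-52\right) = 19 \sqrt{166} \left(-52\right) = - 988 \sqrt{166}$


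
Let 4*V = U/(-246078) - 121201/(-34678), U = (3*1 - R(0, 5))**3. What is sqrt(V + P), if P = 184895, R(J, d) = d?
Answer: sqrt(69231493687746127702)/19350324 ≈ 430.00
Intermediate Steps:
U = -8 (U = (3*1 - 1*5)**3 = (3 - 5)**3 = (-2)**3 = -8)
V = 2130369793/2438140824 (V = (-8/(-246078) - 121201/(-34678))/4 = (-8*(-1/246078) - 121201*(-1/34678))/4 = (4/123039 + 121201/34678)/4 = (1/4)*(2130369793/609535206) = 2130369793/2438140824 ≈ 0.87377)
sqrt(V + P) = sqrt(2130369793/2438140824 + 184895) = sqrt(450802178023273/2438140824) = sqrt(69231493687746127702)/19350324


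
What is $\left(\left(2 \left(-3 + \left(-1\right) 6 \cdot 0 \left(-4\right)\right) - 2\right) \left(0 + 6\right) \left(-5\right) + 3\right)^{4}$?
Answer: $3486784401$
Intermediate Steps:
$\left(\left(2 \left(-3 + \left(-1\right) 6 \cdot 0 \left(-4\right)\right) - 2\right) \left(0 + 6\right) \left(-5\right) + 3\right)^{4} = \left(\left(2 \left(-3 + \left(-6\right) 0 \left(-4\right)\right) - 2\right) 6 \left(-5\right) + 3\right)^{4} = \left(\left(2 \left(-3 + 0 \left(-4\right)\right) - 2\right) 6 \left(-5\right) + 3\right)^{4} = \left(\left(2 \left(-3 + 0\right) - 2\right) 6 \left(-5\right) + 3\right)^{4} = \left(\left(2 \left(-3\right) - 2\right) 6 \left(-5\right) + 3\right)^{4} = \left(\left(-6 - 2\right) 6 \left(-5\right) + 3\right)^{4} = \left(\left(-8\right) 6 \left(-5\right) + 3\right)^{4} = \left(\left(-48\right) \left(-5\right) + 3\right)^{4} = \left(240 + 3\right)^{4} = 243^{4} = 3486784401$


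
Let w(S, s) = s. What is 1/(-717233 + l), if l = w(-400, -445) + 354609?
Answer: -1/363069 ≈ -2.7543e-6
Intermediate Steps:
l = 354164 (l = -445 + 354609 = 354164)
1/(-717233 + l) = 1/(-717233 + 354164) = 1/(-363069) = -1/363069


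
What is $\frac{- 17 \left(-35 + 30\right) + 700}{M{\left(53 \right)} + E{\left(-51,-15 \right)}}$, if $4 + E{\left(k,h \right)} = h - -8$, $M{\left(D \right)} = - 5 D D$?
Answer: $- \frac{785}{14056} \approx -0.055848$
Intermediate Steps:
$M{\left(D \right)} = - 5 D^{2}$
$E{\left(k,h \right)} = 4 + h$ ($E{\left(k,h \right)} = -4 + \left(h - -8\right) = -4 + \left(h + 8\right) = -4 + \left(8 + h\right) = 4 + h$)
$\frac{- 17 \left(-35 + 30\right) + 700}{M{\left(53 \right)} + E{\left(-51,-15 \right)}} = \frac{- 17 \left(-35 + 30\right) + 700}{- 5 \cdot 53^{2} + \left(4 - 15\right)} = \frac{\left(-17\right) \left(-5\right) + 700}{\left(-5\right) 2809 - 11} = \frac{85 + 700}{-14045 - 11} = \frac{785}{-14056} = 785 \left(- \frac{1}{14056}\right) = - \frac{785}{14056}$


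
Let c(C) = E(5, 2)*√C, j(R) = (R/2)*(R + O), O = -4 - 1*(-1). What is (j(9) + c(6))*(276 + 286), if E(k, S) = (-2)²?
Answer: 15174 + 2248*√6 ≈ 20680.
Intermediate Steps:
E(k, S) = 4
O = -3 (O = -4 + 1 = -3)
j(R) = R*(-3 + R)/2 (j(R) = (R/2)*(R - 3) = (R*(½))*(-3 + R) = (R/2)*(-3 + R) = R*(-3 + R)/2)
c(C) = 4*√C
(j(9) + c(6))*(276 + 286) = ((½)*9*(-3 + 9) + 4*√6)*(276 + 286) = ((½)*9*6 + 4*√6)*562 = (27 + 4*√6)*562 = 15174 + 2248*√6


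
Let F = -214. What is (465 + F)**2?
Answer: 63001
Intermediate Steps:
(465 + F)**2 = (465 - 214)**2 = 251**2 = 63001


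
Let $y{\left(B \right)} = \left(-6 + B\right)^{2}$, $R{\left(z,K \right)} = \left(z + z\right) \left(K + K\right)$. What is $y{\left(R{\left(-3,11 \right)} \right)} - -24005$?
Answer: $43049$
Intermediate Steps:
$R{\left(z,K \right)} = 4 K z$ ($R{\left(z,K \right)} = 2 z 2 K = 4 K z$)
$y{\left(R{\left(-3,11 \right)} \right)} - -24005 = \left(-6 + 4 \cdot 11 \left(-3\right)\right)^{2} - -24005 = \left(-6 - 132\right)^{2} + 24005 = \left(-138\right)^{2} + 24005 = 19044 + 24005 = 43049$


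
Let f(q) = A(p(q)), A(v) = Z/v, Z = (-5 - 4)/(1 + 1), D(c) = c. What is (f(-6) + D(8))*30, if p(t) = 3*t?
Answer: 495/2 ≈ 247.50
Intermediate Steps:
Z = -9/2 ≈ -4.5000
A(v) = -9/(2*v)
f(q) = -3/(2*q) (f(q) = -9*1/(3*q)/2 = -3/(2*q))
(f(-6) + D(8))*30 = (-3/2/(-6) + 8)*30 = (-3/2*(-1/6) + 8)*30 = (1/4 + 8)*30 = (33/4)*30 = 495/2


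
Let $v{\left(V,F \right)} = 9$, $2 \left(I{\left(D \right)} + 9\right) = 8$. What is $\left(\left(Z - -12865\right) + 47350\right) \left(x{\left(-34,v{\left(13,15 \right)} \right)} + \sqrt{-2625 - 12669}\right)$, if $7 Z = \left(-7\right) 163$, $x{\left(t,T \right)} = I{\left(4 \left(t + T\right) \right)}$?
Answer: $-300260 + 60052 i \sqrt{15294} \approx -3.0026 \cdot 10^{5} + 7.4266 \cdot 10^{6} i$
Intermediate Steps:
$I{\left(D \right)} = -5$ ($I{\left(D \right)} = -9 + \frac{1}{2} \cdot 8 = -9 + 4 = -5$)
$x{\left(t,T \right)} = -5$
$Z = -163$ ($Z = \frac{\left(-7\right) 163}{7} = \frac{1}{7} \left(-1141\right) = -163$)
$\left(\left(Z - -12865\right) + 47350\right) \left(x{\left(-34,v{\left(13,15 \right)} \right)} + \sqrt{-2625 - 12669}\right) = \left(\left(-163 - -12865\right) + 47350\right) \left(-5 + \sqrt{-2625 - 12669}\right) = \left(\left(-163 + 12865\right) + 47350\right) \left(-5 + \sqrt{-15294}\right) = \left(12702 + 47350\right) \left(-5 + i \sqrt{15294}\right) = 60052 \left(-5 + i \sqrt{15294}\right) = -300260 + 60052 i \sqrt{15294}$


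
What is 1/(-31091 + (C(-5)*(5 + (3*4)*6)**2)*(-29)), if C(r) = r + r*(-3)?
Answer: -1/1750501 ≈ -5.7126e-7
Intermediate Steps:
C(r) = -2*r (C(r) = r - 3*r = -2*r)
1/(-31091 + (C(-5)*(5 + (3*4)*6)**2)*(-29)) = 1/(-31091 + ((-2*(-5))*(5 + (3*4)*6)**2)*(-29)) = 1/(-31091 + (10*(5 + 12*6)**2)*(-29)) = 1/(-31091 + (10*(5 + 72)**2)*(-29)) = 1/(-31091 + (10*77**2)*(-29)) = 1/(-31091 + (10*5929)*(-29)) = 1/(-31091 + 59290*(-29)) = 1/(-31091 - 1719410) = 1/(-1750501) = -1/1750501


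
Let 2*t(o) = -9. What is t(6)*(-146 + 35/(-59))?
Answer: 77841/118 ≈ 659.67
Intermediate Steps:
t(o) = -9/2 (t(o) = (½)*(-9) = -9/2)
t(6)*(-146 + 35/(-59)) = -9*(-146 + 35/(-59))/2 = -9*(-146 + 35*(-1/59))/2 = -9*(-146 - 35/59)/2 = -9/2*(-8649/59) = 77841/118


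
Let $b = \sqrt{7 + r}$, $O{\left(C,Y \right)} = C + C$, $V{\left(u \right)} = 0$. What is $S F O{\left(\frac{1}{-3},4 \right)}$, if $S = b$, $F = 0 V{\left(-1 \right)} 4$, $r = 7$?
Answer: $0$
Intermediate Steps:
$O{\left(C,Y \right)} = 2 C$
$F = 0$ ($F = 0 \cdot 0 \cdot 4 = 0 \cdot 4 = 0$)
$b = \sqrt{14}$ ($b = \sqrt{7 + 7} = \sqrt{14} \approx 3.7417$)
$S = \sqrt{14} \approx 3.7417$
$S F O{\left(\frac{1}{-3},4 \right)} = \sqrt{14} \cdot 0 \frac{2}{-3} = 0 \cdot 2 \left(- \frac{1}{3}\right) = 0 \left(- \frac{2}{3}\right) = 0$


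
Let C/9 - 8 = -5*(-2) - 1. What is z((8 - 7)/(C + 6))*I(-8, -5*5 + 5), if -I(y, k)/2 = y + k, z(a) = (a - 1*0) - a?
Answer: 0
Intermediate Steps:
C = 153 (C = 72 + 9*(-5*(-2) - 1) = 72 + 9*(10 - 1) = 72 + 9*9 = 72 + 81 = 153)
z(a) = 0 (z(a) = (a + 0) - a = a - a = 0)
I(y, k) = -2*k - 2*y (I(y, k) = -2*(y + k) = -2*(k + y) = -2*k - 2*y)
z((8 - 7)/(C + 6))*I(-8, -5*5 + 5) = 0*(-2*(-5*5 + 5) - 2*(-8)) = 0*(-2*(-25 + 5) + 16) = 0*(-2*(-20) + 16) = 0*(40 + 16) = 0*56 = 0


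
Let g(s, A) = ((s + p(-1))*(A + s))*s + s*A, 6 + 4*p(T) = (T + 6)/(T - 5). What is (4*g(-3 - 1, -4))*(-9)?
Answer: 6000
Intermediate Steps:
p(T) = -3/2 + (6 + T)/(4*(-5 + T)) (p(T) = -3/2 + ((T + 6)/(T - 5))/4 = -3/2 + ((6 + T)/(-5 + T))/4 = -3/2 + (6 + T)/(4*(-5 + T)))
g(s, A) = A*s + s*(-41/24 + s)*(A + s) (g(s, A) = ((s + (36 - 5*(-1))/(4*(-5 - 1)))*(A + s))*s + s*A = ((s + (¼)*(36 + 5)/(-6))*(A + s))*s + A*s = ((s + (¼)*(-⅙)*41)*(A + s))*s + A*s = ((s - 41/24)*(A + s))*s + A*s = ((-41/24 + s)*(A + s))*s + A*s = s*(-41/24 + s)*(A + s) + A*s = A*s + s*(-41/24 + s)*(A + s))
(4*g(-3 - 1, -4))*(-9) = (4*((-3 - 1)*(-41*(-3 - 1) - 17*(-4) + 24*(-3 - 1)² + 24*(-4)*(-3 - 1))/24))*(-9) = (4*((1/24)*(-4)*(-41*(-4) + 68 + 24*(-4)² + 24*(-4)*(-4))))*(-9) = (4*((1/24)*(-4)*(164 + 68 + 24*16 + 384)))*(-9) = (4*((1/24)*(-4)*(164 + 68 + 384 + 384)))*(-9) = (4*((1/24)*(-4)*1000))*(-9) = (4*(-500/3))*(-9) = -2000/3*(-9) = 6000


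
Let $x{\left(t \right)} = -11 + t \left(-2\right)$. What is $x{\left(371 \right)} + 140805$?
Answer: $140052$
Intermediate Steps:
$x{\left(t \right)} = -11 - 2 t$
$x{\left(371 \right)} + 140805 = \left(-11 - 742\right) + 140805 = -753 + 140805 = 140052$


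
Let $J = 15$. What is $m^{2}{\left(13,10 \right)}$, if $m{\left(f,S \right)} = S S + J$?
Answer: $13225$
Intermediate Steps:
$m{\left(f,S \right)} = 15 + S^{2}$ ($m{\left(f,S \right)} = S S + 15 = S^{2} + 15 = 15 + S^{2}$)
$m^{2}{\left(13,10 \right)} = \left(15 + 10^{2}\right)^{2} = \left(15 + 100\right)^{2} = 115^{2} = 13225$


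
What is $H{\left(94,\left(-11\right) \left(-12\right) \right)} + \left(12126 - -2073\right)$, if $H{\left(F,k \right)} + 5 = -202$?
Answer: $13992$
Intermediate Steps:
$H{\left(F,k \right)} = -207$ ($H{\left(F,k \right)} = -5 - 202 = -207$)
$H{\left(94,\left(-11\right) \left(-12\right) \right)} + \left(12126 - -2073\right) = -207 + \left(12126 - -2073\right) = -207 + \left(12126 + 2073\right) = -207 + 14199 = 13992$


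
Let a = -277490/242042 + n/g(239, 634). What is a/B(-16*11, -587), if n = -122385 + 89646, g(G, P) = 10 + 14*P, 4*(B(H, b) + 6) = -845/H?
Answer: 609546031776/605625269279 ≈ 1.0065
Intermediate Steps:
B(H, b) = -6 - 845/(4*H) (B(H, b) = -6 + (-845/H)/4 = -6 - 845/(4*H))
n = -32739
a = -1731664863/358464202 (a = -277490/242042 - 32739/(10 + 14*634) = -277490*1/242042 - 32739/(10 + 8876) = -138745/121021 - 32739/8886 = -138745/121021 - 32739*1/8886 = -138745/121021 - 10913/2962 = -1731664863/358464202 ≈ -4.8308)
a/B(-16*11, -587) = -1731664863/(358464202*(-6 - 845/(4*((-16*11))))) = -1731664863/(358464202*(-6 - 845/4/(-176))) = -1731664863/(358464202*(-6 - 845/4*(-1/176))) = -1731664863/(358464202*(-6 + 845/704)) = -1731664863/(358464202*(-3379/704)) = -1731664863/358464202*(-704/3379) = 609546031776/605625269279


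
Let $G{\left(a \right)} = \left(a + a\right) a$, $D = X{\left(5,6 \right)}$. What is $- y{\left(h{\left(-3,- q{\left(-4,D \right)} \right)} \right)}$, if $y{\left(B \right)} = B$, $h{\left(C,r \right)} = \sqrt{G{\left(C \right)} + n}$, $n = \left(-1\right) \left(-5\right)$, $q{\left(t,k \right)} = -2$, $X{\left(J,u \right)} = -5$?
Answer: $- \sqrt{23} \approx -4.7958$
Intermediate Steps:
$D = -5$
$G{\left(a \right)} = 2 a^{2}$ ($G{\left(a \right)} = 2 a a = 2 a^{2}$)
$n = 5$
$h{\left(C,r \right)} = \sqrt{5 + 2 C^{2}}$ ($h{\left(C,r \right)} = \sqrt{2 C^{2} + 5} = \sqrt{5 + 2 C^{2}}$)
$- y{\left(h{\left(-3,- q{\left(-4,D \right)} \right)} \right)} = - \sqrt{5 + 2 \left(-3\right)^{2}} = - \sqrt{5 + 2 \cdot 9} = - \sqrt{5 + 18} = - \sqrt{23}$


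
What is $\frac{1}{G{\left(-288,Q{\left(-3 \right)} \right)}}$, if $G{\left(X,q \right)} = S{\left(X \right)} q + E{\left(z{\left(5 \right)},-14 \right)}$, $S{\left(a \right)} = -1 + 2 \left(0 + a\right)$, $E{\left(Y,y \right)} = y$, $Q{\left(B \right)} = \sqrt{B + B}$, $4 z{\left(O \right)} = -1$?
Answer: $\frac{i}{- 14 i + 577 \sqrt{6}} \approx -7.0078 \cdot 10^{-6} + 0.00070747 i$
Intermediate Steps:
$z{\left(O \right)} = - \frac{1}{4}$ ($z{\left(O \right)} = \frac{1}{4} \left(-1\right) = - \frac{1}{4}$)
$Q{\left(B \right)} = \sqrt{2} \sqrt{B}$ ($Q{\left(B \right)} = \sqrt{2 B} = \sqrt{2} \sqrt{B}$)
$S{\left(a \right)} = -1 + 2 a$
$G{\left(X,q \right)} = -14 + q \left(-1 + 2 X\right)$ ($G{\left(X,q \right)} = \left(-1 + 2 X\right) q - 14 = q \left(-1 + 2 X\right) - 14 = -14 + q \left(-1 + 2 X\right)$)
$\frac{1}{G{\left(-288,Q{\left(-3 \right)} \right)}} = \frac{1}{-14 + \sqrt{2} \sqrt{-3} \left(-1 + 2 \left(-288\right)\right)} = \frac{1}{-14 + \sqrt{2} i \sqrt{3} \left(-1 - 576\right)} = \frac{1}{-14 + i \sqrt{6} \left(-577\right)} = \frac{1}{-14 - 577 i \sqrt{6}}$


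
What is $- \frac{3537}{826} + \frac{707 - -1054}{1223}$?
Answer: $- \frac{2871165}{1010198} \approx -2.8422$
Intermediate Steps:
$- \frac{3537}{826} + \frac{707 - -1054}{1223} = \left(-3537\right) \frac{1}{826} + \left(707 + 1054\right) \frac{1}{1223} = - \frac{3537}{826} + 1761 \cdot \frac{1}{1223} = - \frac{3537}{826} + \frac{1761}{1223} = - \frac{2871165}{1010198}$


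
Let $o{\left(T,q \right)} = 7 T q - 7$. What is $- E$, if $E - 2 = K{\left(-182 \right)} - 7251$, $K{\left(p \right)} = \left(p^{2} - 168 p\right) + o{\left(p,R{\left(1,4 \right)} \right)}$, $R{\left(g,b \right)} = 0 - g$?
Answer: $-57718$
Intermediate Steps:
$R{\left(g,b \right)} = - g$
$o{\left(T,q \right)} = -7 + 7 T q$ ($o{\left(T,q \right)} = 7 T q - 7 = -7 + 7 T q$)
$K{\left(p \right)} = -7 + p^{2} - 175 p$ ($K{\left(p \right)} = \left(p^{2} - 168 p\right) + \left(-7 + 7 p \left(\left(-1\right) 1\right)\right) = \left(p^{2} - 168 p\right) + \left(-7 + 7 p \left(-1\right)\right) = \left(p^{2} - 168 p\right) - \left(7 + 7 p\right) = -7 + p^{2} - 175 p$)
$E = 57718$ ($E = 2 - -57716 = 2 + \left(\left(-7 + 33124 + 31850\right) - 7251\right) = 2 + \left(64967 - 7251\right) = 2 + 57716 = 57718$)
$- E = \left(-1\right) 57718 = -57718$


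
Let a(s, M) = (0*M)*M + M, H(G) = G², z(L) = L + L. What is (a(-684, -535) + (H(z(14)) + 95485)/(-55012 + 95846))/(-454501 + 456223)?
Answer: -21749921/70316148 ≈ -0.30932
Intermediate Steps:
z(L) = 2*L
a(s, M) = M (a(s, M) = 0*M + M = 0 + M = M)
(a(-684, -535) + (H(z(14)) + 95485)/(-55012 + 95846))/(-454501 + 456223) = (-535 + ((2*14)² + 95485)/(-55012 + 95846))/(-454501 + 456223) = (-535 + (28² + 95485)/40834)/1722 = (-535 + (784 + 95485)*(1/40834))*(1/1722) = (-535 + 96269*(1/40834))*(1/1722) = (-535 + 96269/40834)*(1/1722) = -21749921/40834*1/1722 = -21749921/70316148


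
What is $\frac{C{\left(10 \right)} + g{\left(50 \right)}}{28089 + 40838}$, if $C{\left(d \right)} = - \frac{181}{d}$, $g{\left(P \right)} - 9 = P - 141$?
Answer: $- \frac{1001}{689270} \approx -0.0014523$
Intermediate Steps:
$g{\left(P \right)} = -132 + P$ ($g{\left(P \right)} = 9 + \left(P - 141\right) = 9 + \left(-141 + P\right) = -132 + P$)
$\frac{C{\left(10 \right)} + g{\left(50 \right)}}{28089 + 40838} = \frac{- \frac{181}{10} + \left(-132 + 50\right)}{28089 + 40838} = \frac{\left(-181\right) \frac{1}{10} - 82}{68927} = \left(- \frac{181}{10} - 82\right) \frac{1}{68927} = \left(- \frac{1001}{10}\right) \frac{1}{68927} = - \frac{1001}{689270}$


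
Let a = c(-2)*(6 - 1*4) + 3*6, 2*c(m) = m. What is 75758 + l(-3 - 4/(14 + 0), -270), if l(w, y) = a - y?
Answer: 76044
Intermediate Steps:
c(m) = m/2
a = 16 (a = ((1/2)*(-2))*(6 - 1*4) + 3*6 = -(6 - 4) + 18 = -1*2 + 18 = -2 + 18 = 16)
l(w, y) = 16 - y
75758 + l(-3 - 4/(14 + 0), -270) = 75758 + (16 - 1*(-270)) = 75758 + (16 + 270) = 75758 + 286 = 76044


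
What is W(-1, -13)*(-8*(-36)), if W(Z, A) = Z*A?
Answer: 3744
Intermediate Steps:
W(Z, A) = A*Z
W(-1, -13)*(-8*(-36)) = (-13*(-1))*(-8*(-36)) = 13*288 = 3744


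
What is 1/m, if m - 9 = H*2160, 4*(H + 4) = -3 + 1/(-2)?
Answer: -1/10521 ≈ -9.5048e-5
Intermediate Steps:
H = -39/8 (H = -4 + (-3 + 1/(-2))/4 = -4 + (-3 - ½)/4 = -4 + (¼)*(-7/2) = -4 - 7/8 = -39/8 ≈ -4.8750)
m = -10521 (m = 9 - 39/8*2160 = 9 - 10530 = -10521)
1/m = 1/(-10521) = -1/10521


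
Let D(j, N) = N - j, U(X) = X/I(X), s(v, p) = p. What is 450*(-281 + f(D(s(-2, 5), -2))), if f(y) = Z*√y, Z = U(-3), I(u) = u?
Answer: -126450 + 450*I*√7 ≈ -1.2645e+5 + 1190.6*I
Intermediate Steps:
U(X) = 1 (U(X) = X/X = 1)
Z = 1
f(y) = √y (f(y) = 1*√y = √y)
450*(-281 + f(D(s(-2, 5), -2))) = 450*(-281 + √(-2 - 1*5)) = 450*(-281 + √(-2 - 5)) = 450*(-281 + √(-7)) = 450*(-281 + I*√7) = -126450 + 450*I*√7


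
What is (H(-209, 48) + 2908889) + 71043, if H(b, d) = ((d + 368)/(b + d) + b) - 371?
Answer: 479675256/161 ≈ 2.9793e+6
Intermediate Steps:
H(b, d) = -371 + b + (368 + d)/(b + d) (H(b, d) = ((368 + d)/(b + d) + b) - 371 = (b + (368 + d)/(b + d)) - 371 = -371 + b + (368 + d)/(b + d))
(H(-209, 48) + 2908889) + 71043 = ((368 + (-209)² - 371*(-209) - 370*48 - 209*48)/(-209 + 48) + 2908889) + 71043 = ((368 + 43681 + 77539 - 17760 - 10032)/(-161) + 2908889) + 71043 = (-1/161*93796 + 2908889) + 71043 = (-93796/161 + 2908889) + 71043 = 468237333/161 + 71043 = 479675256/161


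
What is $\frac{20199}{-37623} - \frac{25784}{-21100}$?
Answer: $\frac{45322711}{66153775} \approx 0.68511$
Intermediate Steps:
$\frac{20199}{-37623} - \frac{25784}{-21100} = 20199 \left(- \frac{1}{37623}\right) - - \frac{6446}{5275} = - \frac{6733}{12541} + \frac{6446}{5275} = \frac{45322711}{66153775}$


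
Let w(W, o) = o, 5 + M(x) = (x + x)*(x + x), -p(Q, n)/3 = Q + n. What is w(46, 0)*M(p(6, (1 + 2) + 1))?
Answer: 0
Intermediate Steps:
p(Q, n) = -3*Q - 3*n (p(Q, n) = -3*(Q + n) = -3*Q - 3*n)
M(x) = -5 + 4*x**2 (M(x) = -5 + (x + x)*(x + x) = -5 + (2*x)*(2*x) = -5 + 4*x**2)
w(46, 0)*M(p(6, (1 + 2) + 1)) = 0*(-5 + 4*(-3*6 - 3*((1 + 2) + 1))**2) = 0*(-5 + 4*(-18 - 3*(3 + 1))**2) = 0*(-5 + 4*(-18 - 3*4)**2) = 0*(-5 + 4*(-18 - 12)**2) = 0*(-5 + 4*(-30)**2) = 0*(-5 + 4*900) = 0*(-5 + 3600) = 0*3595 = 0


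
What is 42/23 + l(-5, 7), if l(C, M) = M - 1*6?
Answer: 65/23 ≈ 2.8261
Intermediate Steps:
l(C, M) = -6 + M (l(C, M) = M - 6 = -6 + M)
42/23 + l(-5, 7) = 42/23 + (-6 + 7) = (1/23)*42 + 1 = 42/23 + 1 = 65/23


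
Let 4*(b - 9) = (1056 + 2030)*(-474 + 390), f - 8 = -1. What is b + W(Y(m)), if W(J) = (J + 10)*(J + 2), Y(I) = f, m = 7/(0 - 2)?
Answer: -64644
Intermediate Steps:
f = 7 (f = 8 - 1 = 7)
m = -7/2 (m = 7/(-2) = 7*(-½) = -7/2 ≈ -3.5000)
Y(I) = 7
b = -64797 (b = 9 + ((1056 + 2030)*(-474 + 390))/4 = 9 + (3086*(-84))/4 = 9 + (¼)*(-259224) = 9 - 64806 = -64797)
W(J) = (2 + J)*(10 + J) (W(J) = (10 + J)*(2 + J) = (2 + J)*(10 + J))
b + W(Y(m)) = -64797 + (20 + 7² + 12*7) = -64797 + (20 + 49 + 84) = -64797 + 153 = -64644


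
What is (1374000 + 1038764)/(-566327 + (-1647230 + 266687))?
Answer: -1206382/973435 ≈ -1.2393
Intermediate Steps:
(1374000 + 1038764)/(-566327 + (-1647230 + 266687)) = 2412764/(-566327 - 1380543) = 2412764/(-1946870) = 2412764*(-1/1946870) = -1206382/973435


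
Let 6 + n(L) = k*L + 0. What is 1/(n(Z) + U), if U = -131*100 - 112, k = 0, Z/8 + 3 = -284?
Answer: -1/13218 ≈ -7.5654e-5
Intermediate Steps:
Z = -2296 (Z = -24 + 8*(-284) = -24 - 2272 = -2296)
n(L) = -6 (n(L) = -6 + (0*L + 0) = -6 + (0 + 0) = -6 + 0 = -6)
U = -13212 (U = -13100 - 112 = -13212)
1/(n(Z) + U) = 1/(-6 - 13212) = 1/(-13218) = -1/13218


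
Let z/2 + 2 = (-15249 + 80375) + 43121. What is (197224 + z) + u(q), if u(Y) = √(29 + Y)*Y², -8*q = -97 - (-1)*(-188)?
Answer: 413714 + 81225*√1034/256 ≈ 4.2392e+5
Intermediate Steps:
q = 285/8 (q = -(-97 - (-1)*(-188))/8 = -(-97 - 1*188)/8 = -(-97 - 188)/8 = -⅛*(-285) = 285/8 ≈ 35.625)
z = 216490 (z = -4 + 2*((-15249 + 80375) + 43121) = -4 + 2*(65126 + 43121) = -4 + 2*108247 = -4 + 216494 = 216490)
u(Y) = Y²*√(29 + Y)
(197224 + z) + u(q) = (197224 + 216490) + (285/8)²*√(29 + 285/8) = 413714 + 81225*√(517/8)/64 = 413714 + 81225*(√1034/4)/64 = 413714 + 81225*√1034/256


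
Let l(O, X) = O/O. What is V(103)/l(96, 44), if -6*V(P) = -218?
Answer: 109/3 ≈ 36.333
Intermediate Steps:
V(P) = 109/3 (V(P) = -⅙*(-218) = 109/3)
l(O, X) = 1
V(103)/l(96, 44) = (109/3)/1 = (109/3)*1 = 109/3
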